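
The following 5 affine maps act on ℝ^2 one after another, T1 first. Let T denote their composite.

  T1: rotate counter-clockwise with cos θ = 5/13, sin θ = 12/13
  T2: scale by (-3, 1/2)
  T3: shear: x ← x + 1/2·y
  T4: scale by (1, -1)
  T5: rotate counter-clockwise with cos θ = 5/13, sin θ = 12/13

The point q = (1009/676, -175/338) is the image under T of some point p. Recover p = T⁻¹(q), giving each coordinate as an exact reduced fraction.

p = (3, 1)

T1 = [5/13 -12/13 0; 12/13 5/13 0; 0 0 1]
T2·T1 = [-15/13 36/13 0; 6/13 5/26 0; 0 0 1]
T3·…·T1 = [-12/13 149/52 0; 6/13 5/26 0; 0 0 1]
T4·…·T1 = [-12/13 149/52 0; -6/13 -5/26 0; 0 0 1]
T5·…·T1 = [12/169 865/676 0; -174/169 869/338 0; 0 0 1]
det M = 3/2; M⁻¹ = [869/507 -865/1014 0; 116/169 8/169 0; 0 0 1]
M⁻¹ · (1009/676, -175/338)ᵀ = (3, 1)ᵀ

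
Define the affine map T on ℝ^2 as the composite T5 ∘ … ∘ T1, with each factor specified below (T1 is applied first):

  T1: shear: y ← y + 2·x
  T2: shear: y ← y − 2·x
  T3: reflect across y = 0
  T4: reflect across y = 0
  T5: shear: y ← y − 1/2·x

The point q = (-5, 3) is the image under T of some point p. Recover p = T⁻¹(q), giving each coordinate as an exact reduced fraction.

T1 = [1 0 0; 2 1 0; 0 0 1]
T2·T1 = [1 0 0; 0 1 0; 0 0 1]
T3·…·T1 = [1 0 0; 0 -1 0; 0 0 1]
T4·…·T1 = [1 0 0; 0 1 0; 0 0 1]
T5·…·T1 = [1 0 0; -1/2 1 0; 0 0 1]
det M = 1; M⁻¹ = [1 0 0; 1/2 1 0; 0 0 1]
M⁻¹ · (-5, 3)ᵀ = (-5, 1/2)ᵀ

p = (-5, 1/2)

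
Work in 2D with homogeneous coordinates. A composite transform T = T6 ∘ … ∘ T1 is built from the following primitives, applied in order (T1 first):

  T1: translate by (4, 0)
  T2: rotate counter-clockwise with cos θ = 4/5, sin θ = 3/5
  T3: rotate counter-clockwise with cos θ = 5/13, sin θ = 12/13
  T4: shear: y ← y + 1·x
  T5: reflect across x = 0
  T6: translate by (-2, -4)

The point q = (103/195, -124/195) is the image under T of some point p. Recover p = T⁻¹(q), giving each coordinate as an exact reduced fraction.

p = (7/3, 1)

T1 = [1 0 4; 0 1 0; 0 0 1]
T2·T1 = [4/5 -3/5 16/5; 3/5 4/5 12/5; 0 0 1]
T3·…·T1 = [-16/65 -63/65 -64/65; 63/65 -16/65 252/65; 0 0 1]
T4·…·T1 = [-16/65 -63/65 -64/65; 47/65 -79/65 188/65; 0 0 1]
T5·…·T1 = [16/65 63/65 64/65; 47/65 -79/65 188/65; 0 0 1]
T6·…·T1 = [16/65 63/65 -66/65; 47/65 -79/65 -72/65; 0 0 1]
det M = -1; M⁻¹ = [79/65 63/65 30/13; 47/65 -16/65 6/13; 0 0 1]
M⁻¹ · (103/195, -124/195)ᵀ = (7/3, 1)ᵀ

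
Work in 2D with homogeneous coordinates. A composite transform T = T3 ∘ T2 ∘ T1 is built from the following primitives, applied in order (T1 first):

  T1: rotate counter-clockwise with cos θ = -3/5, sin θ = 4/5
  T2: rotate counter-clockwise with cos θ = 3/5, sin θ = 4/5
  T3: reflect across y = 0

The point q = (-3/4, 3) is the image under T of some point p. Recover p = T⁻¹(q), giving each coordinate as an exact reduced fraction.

T1 = [-3/5 -4/5 0; 4/5 -3/5 0; 0 0 1]
T2·T1 = [-1 0 0; 0 -1 0; 0 0 1]
T3·…·T1 = [-1 0 0; 0 1 0; 0 0 1]
det M = -1; M⁻¹ = [-1 0 0; 0 1 0; 0 0 1]
M⁻¹ · (-3/4, 3)ᵀ = (3/4, 3)ᵀ

p = (3/4, 3)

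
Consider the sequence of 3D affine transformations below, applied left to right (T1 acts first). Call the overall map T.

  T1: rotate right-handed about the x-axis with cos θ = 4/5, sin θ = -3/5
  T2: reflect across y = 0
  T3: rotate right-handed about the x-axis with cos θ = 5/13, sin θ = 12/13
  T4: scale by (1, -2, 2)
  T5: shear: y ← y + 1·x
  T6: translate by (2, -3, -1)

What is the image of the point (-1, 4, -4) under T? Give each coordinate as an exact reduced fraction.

T(p) = (1, -892/65, -441/65)

T1 rotate right-handed about the x-axis with cos θ = 4/5, sin θ = -3/5: (-1, 4, -4) → (-1, 4/5, -28/5)
T2 reflect across y = 0: (-1, 4/5, -28/5) → (-1, -4/5, -28/5)
T3 rotate right-handed about the x-axis with cos θ = 5/13, sin θ = 12/13: (-1, -4/5, -28/5) → (-1, 316/65, -188/65)
T4 scale by (1, -2, 2): (-1, 316/65, -188/65) → (-1, -632/65, -376/65)
T5 shear: y ← y + 1·x: (-1, -632/65, -376/65) → (-1, -697/65, -376/65)
T6 translate by (2, -3, -1): (-1, -697/65, -376/65) → (1, -892/65, -441/65)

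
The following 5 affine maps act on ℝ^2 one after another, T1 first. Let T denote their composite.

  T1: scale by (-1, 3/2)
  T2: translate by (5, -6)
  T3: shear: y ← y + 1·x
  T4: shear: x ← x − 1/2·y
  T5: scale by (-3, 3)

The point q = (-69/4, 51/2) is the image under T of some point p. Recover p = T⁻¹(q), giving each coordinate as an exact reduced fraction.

p = (-5, 3)

T1 = [-1 0 0; 0 3/2 0; 0 0 1]
T2·T1 = [-1 0 5; 0 3/2 -6; 0 0 1]
T3·…·T1 = [-1 0 5; -1 3/2 -1; 0 0 1]
T4·…·T1 = [-1/2 -3/4 11/2; -1 3/2 -1; 0 0 1]
T5·…·T1 = [3/2 9/4 -33/2; -3 9/2 -3; 0 0 1]
det M = 27/2; M⁻¹ = [1/3 -1/6 5; 2/9 1/9 4; 0 0 1]
M⁻¹ · (-69/4, 51/2)ᵀ = (-5, 3)ᵀ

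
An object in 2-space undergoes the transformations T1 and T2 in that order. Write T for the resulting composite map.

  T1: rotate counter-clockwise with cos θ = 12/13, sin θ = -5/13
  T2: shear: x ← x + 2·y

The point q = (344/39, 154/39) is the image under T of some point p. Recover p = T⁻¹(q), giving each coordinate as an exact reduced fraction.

T1 = [12/13 5/13 0; -5/13 12/13 0; 0 0 1]
T2·T1 = [2/13 29/13 0; -5/13 12/13 0; 0 0 1]
det M = 1; M⁻¹ = [12/13 -29/13 0; 5/13 2/13 0; 0 0 1]
M⁻¹ · (344/39, 154/39)ᵀ = (-2/3, 4)ᵀ

p = (-2/3, 4)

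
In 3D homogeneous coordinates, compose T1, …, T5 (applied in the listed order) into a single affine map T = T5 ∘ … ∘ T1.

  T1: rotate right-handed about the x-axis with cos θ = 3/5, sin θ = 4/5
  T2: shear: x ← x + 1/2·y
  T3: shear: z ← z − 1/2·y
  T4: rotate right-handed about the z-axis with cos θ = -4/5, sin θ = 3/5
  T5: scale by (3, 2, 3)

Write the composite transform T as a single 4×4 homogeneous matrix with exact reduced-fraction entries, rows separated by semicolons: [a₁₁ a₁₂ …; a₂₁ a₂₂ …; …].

T1 = [1 0 0 0; 0 3/5 -4/5 0; 0 4/5 3/5 0; 0 0 0 1]
T2·T1 = [1 3/10 -2/5 0; 0 3/5 -4/5 0; 0 4/5 3/5 0; 0 0 0 1]
T3·…·T1 = [1 3/10 -2/5 0; 0 3/5 -4/5 0; 0 1/2 1 0; 0 0 0 1]
T4·…·T1 = [-4/5 -3/5 4/5 0; 3/5 -3/10 2/5 0; 0 1/2 1 0; 0 0 0 1]
T5·…·T1 = [-12/5 -9/5 12/5 0; 6/5 -3/5 4/5 0; 0 3/2 3 0; 0 0 0 1]

T = [-12/5 -9/5 12/5 0; 6/5 -3/5 4/5 0; 0 3/2 3 0; 0 0 0 1]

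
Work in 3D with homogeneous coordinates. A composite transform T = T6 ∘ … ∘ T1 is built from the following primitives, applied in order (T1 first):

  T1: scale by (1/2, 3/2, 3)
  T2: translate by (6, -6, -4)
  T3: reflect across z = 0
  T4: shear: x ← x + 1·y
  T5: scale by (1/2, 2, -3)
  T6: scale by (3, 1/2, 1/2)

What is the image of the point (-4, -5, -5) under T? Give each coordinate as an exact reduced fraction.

T1 scale by (1/2, 3/2, 3): (-4, -5, -5) → (-2, -15/2, -15)
T2 translate by (6, -6, -4): (-2, -15/2, -15) → (4, -27/2, -19)
T3 reflect across z = 0: (4, -27/2, -19) → (4, -27/2, 19)
T4 shear: x ← x + 1·y: (4, -27/2, 19) → (-19/2, -27/2, 19)
T5 scale by (1/2, 2, -3): (-19/2, -27/2, 19) → (-19/4, -27, -57)
T6 scale by (3, 1/2, 1/2): (-19/4, -27, -57) → (-57/4, -27/2, -57/2)

T(p) = (-57/4, -27/2, -57/2)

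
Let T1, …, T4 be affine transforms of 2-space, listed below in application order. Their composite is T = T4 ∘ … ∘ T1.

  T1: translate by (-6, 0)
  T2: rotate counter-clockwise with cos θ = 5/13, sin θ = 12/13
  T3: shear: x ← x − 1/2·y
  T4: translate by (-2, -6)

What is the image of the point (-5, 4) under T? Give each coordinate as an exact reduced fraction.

T1 translate by (-6, 0): (-5, 4) → (-11, 4)
T2 rotate counter-clockwise with cos θ = 5/13, sin θ = 12/13: (-11, 4) → (-103/13, -112/13)
T3 shear: x ← x − 1/2·y: (-103/13, -112/13) → (-47/13, -112/13)
T4 translate by (-2, -6): (-47/13, -112/13) → (-73/13, -190/13)

T(p) = (-73/13, -190/13)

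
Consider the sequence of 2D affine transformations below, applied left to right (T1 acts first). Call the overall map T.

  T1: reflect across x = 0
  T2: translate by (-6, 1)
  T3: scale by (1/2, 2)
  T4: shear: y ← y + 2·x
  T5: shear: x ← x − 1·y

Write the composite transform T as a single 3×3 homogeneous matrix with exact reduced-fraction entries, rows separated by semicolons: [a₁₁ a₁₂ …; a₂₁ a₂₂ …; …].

T = [1/2 -2 1; -1 2 -4; 0 0 1]

T1 = [-1 0 0; 0 1 0; 0 0 1]
T2·T1 = [-1 0 -6; 0 1 1; 0 0 1]
T3·…·T1 = [-1/2 0 -3; 0 2 2; 0 0 1]
T4·…·T1 = [-1/2 0 -3; -1 2 -4; 0 0 1]
T5·…·T1 = [1/2 -2 1; -1 2 -4; 0 0 1]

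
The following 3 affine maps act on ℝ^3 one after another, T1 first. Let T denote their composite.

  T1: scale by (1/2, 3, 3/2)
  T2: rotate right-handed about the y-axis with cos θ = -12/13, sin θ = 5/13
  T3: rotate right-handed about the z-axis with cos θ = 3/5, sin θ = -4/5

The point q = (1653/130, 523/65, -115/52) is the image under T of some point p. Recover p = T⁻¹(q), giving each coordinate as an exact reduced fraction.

p = (-1/2, 5, 5/3)

T1 = [1/2 0 0 0; 0 3 0 0; 0 0 3/2 0; 0 0 0 1]
T2·T1 = [-6/13 0 15/26 0; 0 3 0 0; -5/26 0 -18/13 0; 0 0 0 1]
T3·…·T1 = [-18/65 12/5 9/26 0; 24/65 9/5 -6/13 0; -5/26 0 -18/13 0; 0 0 0 1]
det M = 9/4; M⁻¹ = [-72/65 96/65 -10/13 0; 4/15 1/5 0 0; 2/13 -8/39 -8/13 0; 0 0 0 1]
M⁻¹ · (1653/130, 523/65, -115/52)ᵀ = (-1/2, 5, 5/3)ᵀ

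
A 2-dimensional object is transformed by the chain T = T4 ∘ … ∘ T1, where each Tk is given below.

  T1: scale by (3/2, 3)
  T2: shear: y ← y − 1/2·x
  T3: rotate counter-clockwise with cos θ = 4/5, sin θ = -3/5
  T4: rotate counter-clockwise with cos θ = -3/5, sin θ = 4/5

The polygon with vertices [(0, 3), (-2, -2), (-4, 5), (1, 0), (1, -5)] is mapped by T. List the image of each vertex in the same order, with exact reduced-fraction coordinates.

image vertices: (-9, 0), (9/2, -3), (-18, -6), (3/4, 3/2), (63/4, 3/2)

T1 scale by (3/2, 3): (0, 3) → (0, 9); (-2, -2) → (-3, -6); (-4, 5) → (-6, 15); (1, 0) → (3/2, 0); (1, -5) → (3/2, -15)
T2 shear: y ← y − 1/2·x: (0, 9) → (0, 9); (-3, -6) → (-3, -9/2); (-6, 15) → (-6, 18); (3/2, 0) → (3/2, -3/4); (3/2, -15) → (3/2, -63/4)
T3 rotate counter-clockwise with cos θ = 4/5, sin θ = -3/5: (0, 9) → (27/5, 36/5); (-3, -9/2) → (-51/10, -9/5); (-6, 18) → (6, 18); (3/2, -3/4) → (3/4, -3/2); (3/2, -63/4) → (-33/4, -27/2)
T4 rotate counter-clockwise with cos θ = -3/5, sin θ = 4/5: (27/5, 36/5) → (-9, 0); (-51/10, -9/5) → (9/2, -3); (6, 18) → (-18, -6); (3/4, -3/2) → (3/4, 3/2); (-33/4, -27/2) → (63/4, 3/2)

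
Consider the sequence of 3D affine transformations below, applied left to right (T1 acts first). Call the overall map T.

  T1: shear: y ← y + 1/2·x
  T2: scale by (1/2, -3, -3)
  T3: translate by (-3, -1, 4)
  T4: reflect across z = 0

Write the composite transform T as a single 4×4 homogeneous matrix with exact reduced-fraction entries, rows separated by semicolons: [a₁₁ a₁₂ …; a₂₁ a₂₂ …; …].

T1 = [1 0 0 0; 1/2 1 0 0; 0 0 1 0; 0 0 0 1]
T2·T1 = [1/2 0 0 0; -3/2 -3 0 0; 0 0 -3 0; 0 0 0 1]
T3·…·T1 = [1/2 0 0 -3; -3/2 -3 0 -1; 0 0 -3 4; 0 0 0 1]
T4·…·T1 = [1/2 0 0 -3; -3/2 -3 0 -1; 0 0 3 -4; 0 0 0 1]

T = [1/2 0 0 -3; -3/2 -3 0 -1; 0 0 3 -4; 0 0 0 1]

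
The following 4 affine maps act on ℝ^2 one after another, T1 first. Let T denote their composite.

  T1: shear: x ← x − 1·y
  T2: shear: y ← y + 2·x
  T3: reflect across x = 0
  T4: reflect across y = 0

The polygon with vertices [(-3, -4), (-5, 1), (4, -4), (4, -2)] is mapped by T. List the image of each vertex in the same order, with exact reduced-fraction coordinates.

image vertices: (-1, 2), (6, 11), (-8, -12), (-6, -10)

T1 shear: x ← x − 1·y: (-3, -4) → (1, -4); (-5, 1) → (-6, 1); (4, -4) → (8, -4); (4, -2) → (6, -2)
T2 shear: y ← y + 2·x: (1, -4) → (1, -2); (-6, 1) → (-6, -11); (8, -4) → (8, 12); (6, -2) → (6, 10)
T3 reflect across x = 0: (1, -2) → (-1, -2); (-6, -11) → (6, -11); (8, 12) → (-8, 12); (6, 10) → (-6, 10)
T4 reflect across y = 0: (-1, -2) → (-1, 2); (6, -11) → (6, 11); (-8, 12) → (-8, -12); (-6, 10) → (-6, -10)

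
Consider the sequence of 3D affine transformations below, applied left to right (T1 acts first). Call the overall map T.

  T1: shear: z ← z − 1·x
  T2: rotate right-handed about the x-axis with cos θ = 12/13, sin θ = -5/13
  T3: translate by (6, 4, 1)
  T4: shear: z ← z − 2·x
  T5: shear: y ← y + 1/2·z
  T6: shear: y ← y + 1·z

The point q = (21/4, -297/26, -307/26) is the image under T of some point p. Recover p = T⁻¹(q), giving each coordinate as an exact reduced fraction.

T1 = [1 0 0 0; 0 1 0 0; -1 0 1 0; 0 0 0 1]
T2·T1 = [1 0 0 0; -5/13 12/13 5/13 0; -12/13 -5/13 12/13 0; 0 0 0 1]
T3·…·T1 = [1 0 0 6; -5/13 12/13 5/13 4; -12/13 -5/13 12/13 1; 0 0 0 1]
T4·…·T1 = [1 0 0 6; -5/13 12/13 5/13 4; -38/13 -5/13 12/13 -11; 0 0 0 1]
T5·…·T1 = [1 0 0 6; -24/13 19/26 11/13 -3/2; -38/13 -5/13 12/13 -11; 0 0 0 1]
T6·…·T1 = [1 0 0 6; -62/13 9/26 23/13 -25/2; -38/13 -5/13 12/13 -11; 0 0 0 1]
det M = 1; M⁻¹ = [1 0 0 -6; -10/13 12/13 -23/13 -43/13; 37/13 5/13 9/26 -110/13; 0 0 0 1]
M⁻¹ · (21/4, -297/26, -307/26)ᵀ = (-3/4, 3, -2)ᵀ

p = (-3/4, 3, -2)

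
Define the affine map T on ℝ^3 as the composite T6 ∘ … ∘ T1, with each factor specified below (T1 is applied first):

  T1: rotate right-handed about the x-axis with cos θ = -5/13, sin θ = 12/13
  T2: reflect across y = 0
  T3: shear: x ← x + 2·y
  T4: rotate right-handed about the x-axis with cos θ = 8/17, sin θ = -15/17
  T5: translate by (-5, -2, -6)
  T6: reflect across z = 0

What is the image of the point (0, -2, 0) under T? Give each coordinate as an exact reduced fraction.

T(p) = (-85/13, -882/221, 1368/221)

T1 rotate right-handed about the x-axis with cos θ = -5/13, sin θ = 12/13: (0, -2, 0) → (0, 10/13, -24/13)
T2 reflect across y = 0: (0, 10/13, -24/13) → (0, -10/13, -24/13)
T3 shear: x ← x + 2·y: (0, -10/13, -24/13) → (-20/13, -10/13, -24/13)
T4 rotate right-handed about the x-axis with cos θ = 8/17, sin θ = -15/17: (-20/13, -10/13, -24/13) → (-20/13, -440/221, -42/221)
T5 translate by (-5, -2, -6): (-20/13, -440/221, -42/221) → (-85/13, -882/221, -1368/221)
T6 reflect across z = 0: (-85/13, -882/221, -1368/221) → (-85/13, -882/221, 1368/221)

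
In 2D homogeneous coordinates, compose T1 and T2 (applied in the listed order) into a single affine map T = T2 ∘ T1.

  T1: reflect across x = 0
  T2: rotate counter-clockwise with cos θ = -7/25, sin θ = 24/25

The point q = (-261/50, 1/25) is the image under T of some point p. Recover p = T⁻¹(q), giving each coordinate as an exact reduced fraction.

T1 = [-1 0 0; 0 1 0; 0 0 1]
T2·T1 = [7/25 -24/25 0; -24/25 -7/25 0; 0 0 1]
det M = -1; M⁻¹ = [7/25 -24/25 0; -24/25 -7/25 0; 0 0 1]
M⁻¹ · (-261/50, 1/25)ᵀ = (-3/2, 5)ᵀ

p = (-3/2, 5)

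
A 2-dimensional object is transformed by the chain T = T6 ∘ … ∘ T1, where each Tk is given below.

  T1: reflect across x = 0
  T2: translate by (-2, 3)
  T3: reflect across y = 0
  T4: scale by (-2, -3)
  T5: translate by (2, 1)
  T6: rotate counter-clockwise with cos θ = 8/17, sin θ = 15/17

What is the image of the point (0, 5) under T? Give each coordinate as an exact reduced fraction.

T(p) = (-327/17, 290/17)

T1 reflect across x = 0: (0, 5) → (0, 5)
T2 translate by (-2, 3): (0, 5) → (-2, 8)
T3 reflect across y = 0: (-2, 8) → (-2, -8)
T4 scale by (-2, -3): (-2, -8) → (4, 24)
T5 translate by (2, 1): (4, 24) → (6, 25)
T6 rotate counter-clockwise with cos θ = 8/17, sin θ = 15/17: (6, 25) → (-327/17, 290/17)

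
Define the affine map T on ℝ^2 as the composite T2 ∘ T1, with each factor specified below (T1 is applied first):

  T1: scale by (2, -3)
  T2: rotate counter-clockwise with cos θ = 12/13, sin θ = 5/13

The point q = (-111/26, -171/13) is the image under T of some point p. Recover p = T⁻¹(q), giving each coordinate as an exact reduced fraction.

p = (-9/2, 7/2)

T1 = [2 0 0; 0 -3 0; 0 0 1]
T2·T1 = [24/13 15/13 0; 10/13 -36/13 0; 0 0 1]
det M = -6; M⁻¹ = [6/13 5/26 0; 5/39 -4/13 0; 0 0 1]
M⁻¹ · (-111/26, -171/13)ᵀ = (-9/2, 7/2)ᵀ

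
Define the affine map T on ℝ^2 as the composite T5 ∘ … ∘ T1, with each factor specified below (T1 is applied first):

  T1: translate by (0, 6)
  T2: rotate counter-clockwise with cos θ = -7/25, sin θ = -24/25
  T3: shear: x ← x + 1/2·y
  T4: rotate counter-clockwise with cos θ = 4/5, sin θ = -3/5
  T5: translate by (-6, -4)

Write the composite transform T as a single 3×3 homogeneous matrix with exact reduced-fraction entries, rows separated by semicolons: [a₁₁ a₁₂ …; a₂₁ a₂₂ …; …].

T1 = [1 0 0; 0 1 6; 0 0 1]
T2·T1 = [-7/25 24/25 144/25; -24/25 -7/25 -42/25; 0 0 1]
T3·…·T1 = [-19/25 41/50 123/25; -24/25 -7/25 -42/25; 0 0 1]
T4·…·T1 = [-148/125 61/125 366/125; -39/125 -179/250 -537/125; 0 0 1]
T5·…·T1 = [-148/125 61/125 -384/125; -39/125 -179/250 -1037/125; 0 0 1]

T = [-148/125 61/125 -384/125; -39/125 -179/250 -1037/125; 0 0 1]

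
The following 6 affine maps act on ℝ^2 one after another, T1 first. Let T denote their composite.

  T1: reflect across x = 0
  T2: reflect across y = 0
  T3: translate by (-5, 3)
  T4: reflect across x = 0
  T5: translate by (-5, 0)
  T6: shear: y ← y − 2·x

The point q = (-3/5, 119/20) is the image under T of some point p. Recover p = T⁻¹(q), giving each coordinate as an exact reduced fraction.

T1 = [-1 0 0; 0 1 0; 0 0 1]
T2·T1 = [-1 0 0; 0 -1 0; 0 0 1]
T3·…·T1 = [-1 0 -5; 0 -1 3; 0 0 1]
T4·…·T1 = [1 0 5; 0 -1 3; 0 0 1]
T5·…·T1 = [1 0 0; 0 -1 3; 0 0 1]
T6·…·T1 = [1 0 0; -2 -1 3; 0 0 1]
det M = -1; M⁻¹ = [1 0 0; -2 -1 3; 0 0 1]
M⁻¹ · (-3/5, 119/20)ᵀ = (-3/5, -7/4)ᵀ

p = (-3/5, -7/4)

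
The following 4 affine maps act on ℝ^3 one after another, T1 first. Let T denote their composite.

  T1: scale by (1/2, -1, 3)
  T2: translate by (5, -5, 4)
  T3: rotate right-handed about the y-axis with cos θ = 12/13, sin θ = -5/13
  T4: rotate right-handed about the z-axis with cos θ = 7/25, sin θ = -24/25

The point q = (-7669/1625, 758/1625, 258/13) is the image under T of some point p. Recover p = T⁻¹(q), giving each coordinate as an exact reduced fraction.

p = (2, -3/5, 5)

T1 = [1/2 0 0 0; 0 -1 0 0; 0 0 3 0; 0 0 0 1]
T2·T1 = [1/2 0 0 5; 0 -1 0 -5; 0 0 3 4; 0 0 0 1]
T3·…·T1 = [6/13 0 -15/13 40/13; 0 -1 0 -5; 5/26 0 36/13 73/13; 0 0 0 1]
T4·…·T1 = [42/325 -24/25 -21/65 -256/65; -144/325 -7/25 72/65 -283/65; 5/26 0 36/13 73/13; 0 0 0 1]
det M = -3/2; M⁻¹ = [168/325 -576/325 10/13 -10; -24/25 -7/25 0 -5; -7/195 8/65 4/13 -4/3; 0 0 0 1]
M⁻¹ · (-7669/1625, 758/1625, 258/13)ᵀ = (2, -3/5, 5)ᵀ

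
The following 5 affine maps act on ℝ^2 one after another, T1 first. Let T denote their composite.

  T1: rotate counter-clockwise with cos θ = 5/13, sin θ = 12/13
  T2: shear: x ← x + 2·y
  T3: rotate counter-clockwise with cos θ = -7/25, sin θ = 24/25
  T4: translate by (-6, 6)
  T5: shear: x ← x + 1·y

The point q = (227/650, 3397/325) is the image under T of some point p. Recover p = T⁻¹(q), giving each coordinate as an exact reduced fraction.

p = (5/2, 1)

T1 = [5/13 -12/13 0; 12/13 5/13 0; 0 0 1]
T2·T1 = [29/13 -2/13 0; 12/13 5/13 0; 0 0 1]
T3·…·T1 = [-491/325 -106/325 0; 612/325 -83/325 0; 0 0 1]
T4·…·T1 = [-491/325 -106/325 -6; 612/325 -83/325 6; 0 0 1]
T5·…·T1 = [121/325 -189/325 0; 612/325 -83/325 6; 0 0 1]
det M = 1; M⁻¹ = [-83/325 189/325 -1134/325; -612/325 121/325 -726/325; 0 0 1]
M⁻¹ · (227/650, 3397/325)ᵀ = (5/2, 1)ᵀ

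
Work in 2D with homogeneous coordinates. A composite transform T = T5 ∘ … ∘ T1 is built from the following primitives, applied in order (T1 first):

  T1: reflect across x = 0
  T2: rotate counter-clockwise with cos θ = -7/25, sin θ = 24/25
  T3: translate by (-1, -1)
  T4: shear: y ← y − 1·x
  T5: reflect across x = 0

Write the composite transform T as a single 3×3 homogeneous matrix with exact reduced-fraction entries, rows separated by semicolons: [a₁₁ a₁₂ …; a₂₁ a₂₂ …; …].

T = [-7/25 24/25 1; -31/25 17/25 0; 0 0 1]

T1 = [-1 0 0; 0 1 0; 0 0 1]
T2·T1 = [7/25 -24/25 0; -24/25 -7/25 0; 0 0 1]
T3·…·T1 = [7/25 -24/25 -1; -24/25 -7/25 -1; 0 0 1]
T4·…·T1 = [7/25 -24/25 -1; -31/25 17/25 0; 0 0 1]
T5·…·T1 = [-7/25 24/25 1; -31/25 17/25 0; 0 0 1]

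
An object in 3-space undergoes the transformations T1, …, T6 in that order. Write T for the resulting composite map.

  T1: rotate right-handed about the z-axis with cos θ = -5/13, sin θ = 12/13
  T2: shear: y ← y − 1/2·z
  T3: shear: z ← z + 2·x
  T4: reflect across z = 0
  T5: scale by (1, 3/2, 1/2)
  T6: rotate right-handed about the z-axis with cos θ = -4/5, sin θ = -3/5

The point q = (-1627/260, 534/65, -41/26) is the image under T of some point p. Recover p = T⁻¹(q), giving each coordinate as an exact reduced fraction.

T1 = [-5/13 -12/13 0 0; 12/13 -5/13 0 0; 0 0 1 0; 0 0 0 1]
T2·T1 = [-5/13 -12/13 0 0; 12/13 -5/13 -1/2 0; 0 0 1 0; 0 0 0 1]
T3·…·T1 = [-5/13 -12/13 0 0; 12/13 -5/13 -1/2 0; -10/13 -24/13 1 0; 0 0 0 1]
T4·…·T1 = [-5/13 -12/13 0 0; 12/13 -5/13 -1/2 0; 10/13 24/13 -1 0; 0 0 0 1]
T5·…·T1 = [-5/13 -12/13 0 0; 18/13 -15/26 -3/4 0; 5/13 12/13 -1/2 0; 0 0 0 1]
T6·…·T1 = [74/65 51/130 -9/20 0; -57/65 66/65 3/5 0; 5/13 12/13 -1/2 0; 0 0 0 1]
det M = -3/4; M⁻¹ = [92/65 19/65 -12/13 0; 18/65 103/195 5/13 0; 8/5 6/5 -2 0; 0 0 0 1]
M⁻¹ · (-1627/260, 534/65, -41/26)ᵀ = (-5, 2, 3)ᵀ

p = (-5, 2, 3)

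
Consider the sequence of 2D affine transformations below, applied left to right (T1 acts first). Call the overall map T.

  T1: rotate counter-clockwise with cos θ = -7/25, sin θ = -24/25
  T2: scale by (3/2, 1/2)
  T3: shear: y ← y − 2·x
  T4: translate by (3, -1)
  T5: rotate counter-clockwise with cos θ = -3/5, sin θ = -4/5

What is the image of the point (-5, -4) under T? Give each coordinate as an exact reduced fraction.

T1 rotate counter-clockwise with cos θ = -7/25, sin θ = -24/25: (-5, -4) → (-61/25, 148/25)
T2 scale by (3/2, 1/2): (-61/25, 148/25) → (-183/50, 74/25)
T3 shear: y ← y − 2·x: (-183/50, 74/25) → (-183/50, 257/25)
T4 translate by (3, -1): (-183/50, 257/25) → (-33/50, 232/25)
T5 rotate counter-clockwise with cos θ = -3/5, sin θ = -4/5: (-33/50, 232/25) → (391/50, -126/25)

T(p) = (391/50, -126/25)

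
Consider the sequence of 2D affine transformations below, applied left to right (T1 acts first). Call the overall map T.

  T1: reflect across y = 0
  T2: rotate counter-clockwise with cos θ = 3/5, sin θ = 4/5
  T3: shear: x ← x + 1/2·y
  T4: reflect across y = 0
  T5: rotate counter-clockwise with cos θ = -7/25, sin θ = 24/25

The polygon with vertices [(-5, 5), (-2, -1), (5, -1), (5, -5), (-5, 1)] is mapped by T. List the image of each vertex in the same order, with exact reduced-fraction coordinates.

image vertices: (-301/50, -109/25), (-13/50, -67/25), (789/250, 701/125), (301/50, 109/25), (-789/250, -701/125)

T1 reflect across y = 0: (-5, 5) → (-5, -5); (-2, -1) → (-2, 1); (5, -1) → (5, 1); (5, -5) → (5, 5); (-5, 1) → (-5, -1)
T2 rotate counter-clockwise with cos θ = 3/5, sin θ = 4/5: (-5, -5) → (1, -7); (-2, 1) → (-2, -1); (5, 1) → (11/5, 23/5); (5, 5) → (-1, 7); (-5, -1) → (-11/5, -23/5)
T3 shear: x ← x + 1/2·y: (1, -7) → (-5/2, -7); (-2, -1) → (-5/2, -1); (11/5, 23/5) → (9/2, 23/5); (-1, 7) → (5/2, 7); (-11/5, -23/5) → (-9/2, -23/5)
T4 reflect across y = 0: (-5/2, -7) → (-5/2, 7); (-5/2, -1) → (-5/2, 1); (9/2, 23/5) → (9/2, -23/5); (5/2, 7) → (5/2, -7); (-9/2, -23/5) → (-9/2, 23/5)
T5 rotate counter-clockwise with cos θ = -7/25, sin θ = 24/25: (-5/2, 7) → (-301/50, -109/25); (-5/2, 1) → (-13/50, -67/25); (9/2, -23/5) → (789/250, 701/125); (5/2, -7) → (301/50, 109/25); (-9/2, 23/5) → (-789/250, -701/125)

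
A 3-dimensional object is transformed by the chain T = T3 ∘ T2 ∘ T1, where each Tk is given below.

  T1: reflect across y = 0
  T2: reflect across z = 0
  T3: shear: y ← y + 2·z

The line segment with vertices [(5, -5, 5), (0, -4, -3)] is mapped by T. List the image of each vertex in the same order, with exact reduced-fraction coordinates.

T1 reflect across y = 0: (5, -5, 5) → (5, 5, 5); (0, -4, -3) → (0, 4, -3)
T2 reflect across z = 0: (5, 5, 5) → (5, 5, -5); (0, 4, -3) → (0, 4, 3)
T3 shear: y ← y + 2·z: (5, 5, -5) → (5, -5, -5); (0, 4, 3) → (0, 10, 3)

image vertices: (5, -5, -5), (0, 10, 3)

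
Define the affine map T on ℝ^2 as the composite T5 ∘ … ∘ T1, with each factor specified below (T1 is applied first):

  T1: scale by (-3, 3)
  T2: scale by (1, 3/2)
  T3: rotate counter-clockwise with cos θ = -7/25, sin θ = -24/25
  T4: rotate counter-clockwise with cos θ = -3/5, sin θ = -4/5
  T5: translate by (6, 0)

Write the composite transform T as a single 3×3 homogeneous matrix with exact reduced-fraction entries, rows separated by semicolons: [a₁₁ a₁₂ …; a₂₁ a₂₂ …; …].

T1 = [-3 0 0; 0 3 0; 0 0 1]
T2·T1 = [-3 0 0; 0 9/2 0; 0 0 1]
T3·…·T1 = [21/25 108/25 0; 72/25 -63/50 0; 0 0 1]
T4·…·T1 = [9/5 -18/5 0; -12/5 -27/10 0; 0 0 1]
T5·…·T1 = [9/5 -18/5 6; -12/5 -27/10 0; 0 0 1]

T = [9/5 -18/5 6; -12/5 -27/10 0; 0 0 1]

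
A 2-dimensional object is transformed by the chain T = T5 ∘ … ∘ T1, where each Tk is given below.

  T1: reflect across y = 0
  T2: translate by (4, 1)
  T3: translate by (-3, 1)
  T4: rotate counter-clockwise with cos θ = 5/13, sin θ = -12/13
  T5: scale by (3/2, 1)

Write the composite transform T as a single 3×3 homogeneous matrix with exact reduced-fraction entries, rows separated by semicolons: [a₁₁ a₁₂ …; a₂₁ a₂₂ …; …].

T1 = [1 0 0; 0 -1 0; 0 0 1]
T2·T1 = [1 0 4; 0 -1 1; 0 0 1]
T3·…·T1 = [1 0 1; 0 -1 2; 0 0 1]
T4·…·T1 = [5/13 -12/13 29/13; -12/13 -5/13 -2/13; 0 0 1]
T5·…·T1 = [15/26 -18/13 87/26; -12/13 -5/13 -2/13; 0 0 1]

T = [15/26 -18/13 87/26; -12/13 -5/13 -2/13; 0 0 1]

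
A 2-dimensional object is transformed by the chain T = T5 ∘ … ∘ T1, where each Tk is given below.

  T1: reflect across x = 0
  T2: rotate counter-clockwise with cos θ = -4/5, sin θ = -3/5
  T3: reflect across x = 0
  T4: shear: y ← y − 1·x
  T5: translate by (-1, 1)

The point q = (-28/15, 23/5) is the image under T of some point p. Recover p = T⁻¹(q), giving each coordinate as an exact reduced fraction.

T1 = [-1 0 0; 0 1 0; 0 0 1]
T2·T1 = [4/5 3/5 0; 3/5 -4/5 0; 0 0 1]
T3·…·T1 = [-4/5 -3/5 0; 3/5 -4/5 0; 0 0 1]
T4·…·T1 = [-4/5 -3/5 0; 7/5 -1/5 0; 0 0 1]
T5·…·T1 = [-4/5 -3/5 -1; 7/5 -1/5 1; 0 0 1]
det M = 1; M⁻¹ = [-1/5 3/5 -4/5; -7/5 -4/5 -3/5; 0 0 1]
M⁻¹ · (-28/15, 23/5)ᵀ = (7/3, -5/3)ᵀ

p = (7/3, -5/3)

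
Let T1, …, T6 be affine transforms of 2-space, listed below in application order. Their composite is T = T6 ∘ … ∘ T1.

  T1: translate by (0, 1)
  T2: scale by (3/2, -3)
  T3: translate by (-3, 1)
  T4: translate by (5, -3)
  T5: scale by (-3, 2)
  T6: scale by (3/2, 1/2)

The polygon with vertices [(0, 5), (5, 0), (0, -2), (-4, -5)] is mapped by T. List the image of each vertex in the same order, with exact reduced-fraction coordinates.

T1 translate by (0, 1): (0, 5) → (0, 6); (5, 0) → (5, 1); (0, -2) → (0, -1); (-4, -5) → (-4, -4)
T2 scale by (3/2, -3): (0, 6) → (0, -18); (5, 1) → (15/2, -3); (0, -1) → (0, 3); (-4, -4) → (-6, 12)
T3 translate by (-3, 1): (0, -18) → (-3, -17); (15/2, -3) → (9/2, -2); (0, 3) → (-3, 4); (-6, 12) → (-9, 13)
T4 translate by (5, -3): (-3, -17) → (2, -20); (9/2, -2) → (19/2, -5); (-3, 4) → (2, 1); (-9, 13) → (-4, 10)
T5 scale by (-3, 2): (2, -20) → (-6, -40); (19/2, -5) → (-57/2, -10); (2, 1) → (-6, 2); (-4, 10) → (12, 20)
T6 scale by (3/2, 1/2): (-6, -40) → (-9, -20); (-57/2, -10) → (-171/4, -5); (-6, 2) → (-9, 1); (12, 20) → (18, 10)

image vertices: (-9, -20), (-171/4, -5), (-9, 1), (18, 10)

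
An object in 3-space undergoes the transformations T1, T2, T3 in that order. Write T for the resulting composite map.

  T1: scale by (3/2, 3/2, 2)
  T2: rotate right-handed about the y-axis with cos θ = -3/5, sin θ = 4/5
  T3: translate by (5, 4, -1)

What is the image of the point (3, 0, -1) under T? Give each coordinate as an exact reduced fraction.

T1 scale by (3/2, 3/2, 2): (3, 0, -1) → (9/2, 0, -2)
T2 rotate right-handed about the y-axis with cos θ = -3/5, sin θ = 4/5: (9/2, 0, -2) → (-43/10, 0, -12/5)
T3 translate by (5, 4, -1): (-43/10, 0, -12/5) → (7/10, 4, -17/5)

T(p) = (7/10, 4, -17/5)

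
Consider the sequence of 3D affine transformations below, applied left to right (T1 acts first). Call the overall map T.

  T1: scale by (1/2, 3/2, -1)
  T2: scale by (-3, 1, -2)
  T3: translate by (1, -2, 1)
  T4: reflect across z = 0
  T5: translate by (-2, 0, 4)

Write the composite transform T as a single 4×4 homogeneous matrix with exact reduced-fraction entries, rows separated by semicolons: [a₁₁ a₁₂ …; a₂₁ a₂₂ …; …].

T = [-3/2 0 0 -1; 0 3/2 0 -2; 0 0 -2 3; 0 0 0 1]

T1 = [1/2 0 0 0; 0 3/2 0 0; 0 0 -1 0; 0 0 0 1]
T2·T1 = [-3/2 0 0 0; 0 3/2 0 0; 0 0 2 0; 0 0 0 1]
T3·…·T1 = [-3/2 0 0 1; 0 3/2 0 -2; 0 0 2 1; 0 0 0 1]
T4·…·T1 = [-3/2 0 0 1; 0 3/2 0 -2; 0 0 -2 -1; 0 0 0 1]
T5·…·T1 = [-3/2 0 0 -1; 0 3/2 0 -2; 0 0 -2 3; 0 0 0 1]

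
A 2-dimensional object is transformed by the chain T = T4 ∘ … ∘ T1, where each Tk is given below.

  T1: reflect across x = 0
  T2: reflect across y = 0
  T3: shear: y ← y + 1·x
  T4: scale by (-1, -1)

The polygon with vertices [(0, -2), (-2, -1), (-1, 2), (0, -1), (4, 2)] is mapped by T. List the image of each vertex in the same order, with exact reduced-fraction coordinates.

image vertices: (0, -2), (-2, -3), (-1, 1), (0, -1), (4, 6)

T1 reflect across x = 0: (0, -2) → (0, -2); (-2, -1) → (2, -1); (-1, 2) → (1, 2); (0, -1) → (0, -1); (4, 2) → (-4, 2)
T2 reflect across y = 0: (0, -2) → (0, 2); (2, -1) → (2, 1); (1, 2) → (1, -2); (0, -1) → (0, 1); (-4, 2) → (-4, -2)
T3 shear: y ← y + 1·x: (0, 2) → (0, 2); (2, 1) → (2, 3); (1, -2) → (1, -1); (0, 1) → (0, 1); (-4, -2) → (-4, -6)
T4 scale by (-1, -1): (0, 2) → (0, -2); (2, 3) → (-2, -3); (1, -1) → (-1, 1); (0, 1) → (0, -1); (-4, -6) → (4, 6)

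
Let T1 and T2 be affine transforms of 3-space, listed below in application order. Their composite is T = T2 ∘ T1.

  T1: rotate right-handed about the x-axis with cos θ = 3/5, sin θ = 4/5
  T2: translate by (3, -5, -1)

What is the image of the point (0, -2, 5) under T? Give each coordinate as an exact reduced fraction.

T1 rotate right-handed about the x-axis with cos θ = 3/5, sin θ = 4/5: (0, -2, 5) → (0, -26/5, 7/5)
T2 translate by (3, -5, -1): (0, -26/5, 7/5) → (3, -51/5, 2/5)

T(p) = (3, -51/5, 2/5)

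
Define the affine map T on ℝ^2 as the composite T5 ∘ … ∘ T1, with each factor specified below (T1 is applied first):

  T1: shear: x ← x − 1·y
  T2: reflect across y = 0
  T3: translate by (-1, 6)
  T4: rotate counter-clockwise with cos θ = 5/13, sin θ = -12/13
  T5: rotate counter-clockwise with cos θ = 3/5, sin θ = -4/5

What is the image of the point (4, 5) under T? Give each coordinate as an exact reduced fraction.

T1 shear: x ← x − 1·y: (4, 5) → (-1, 5)
T2 reflect across y = 0: (-1, 5) → (-1, -5)
T3 translate by (-1, 6): (-1, -5) → (-2, 1)
T4 rotate counter-clockwise with cos θ = 5/13, sin θ = -12/13: (-2, 1) → (2/13, 29/13)
T5 rotate counter-clockwise with cos θ = 3/5, sin θ = -4/5: (2/13, 29/13) → (122/65, 79/65)

T(p) = (122/65, 79/65)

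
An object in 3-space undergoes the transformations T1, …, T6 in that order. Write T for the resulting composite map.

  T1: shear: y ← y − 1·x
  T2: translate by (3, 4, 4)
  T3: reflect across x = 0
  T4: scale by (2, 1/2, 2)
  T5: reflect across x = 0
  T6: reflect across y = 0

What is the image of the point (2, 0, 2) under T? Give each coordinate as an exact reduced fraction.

T(p) = (10, -1, 12)

T1 shear: y ← y − 1·x: (2, 0, 2) → (2, -2, 2)
T2 translate by (3, 4, 4): (2, -2, 2) → (5, 2, 6)
T3 reflect across x = 0: (5, 2, 6) → (-5, 2, 6)
T4 scale by (2, 1/2, 2): (-5, 2, 6) → (-10, 1, 12)
T5 reflect across x = 0: (-10, 1, 12) → (10, 1, 12)
T6 reflect across y = 0: (10, 1, 12) → (10, -1, 12)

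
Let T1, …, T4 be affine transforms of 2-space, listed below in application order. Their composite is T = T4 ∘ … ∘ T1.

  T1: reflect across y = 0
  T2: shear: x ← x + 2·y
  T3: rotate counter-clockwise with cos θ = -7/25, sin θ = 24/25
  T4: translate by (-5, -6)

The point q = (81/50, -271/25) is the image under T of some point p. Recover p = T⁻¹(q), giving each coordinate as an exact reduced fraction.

T1 = [1 0 0; 0 -1 0; 0 0 1]
T2·T1 = [1 -2 0; 0 -1 0; 0 0 1]
T3·…·T1 = [-7/25 38/25 0; 24/25 -41/25 0; 0 0 1]
T4·…·T1 = [-7/25 38/25 -5; 24/25 -41/25 -6; 0 0 1]
det M = -1; M⁻¹ = [41/25 38/25 433/25; 24/25 7/25 162/25; 0 0 1]
M⁻¹ · (81/50, -271/25)ᵀ = (7/2, 5)ᵀ

p = (7/2, 5)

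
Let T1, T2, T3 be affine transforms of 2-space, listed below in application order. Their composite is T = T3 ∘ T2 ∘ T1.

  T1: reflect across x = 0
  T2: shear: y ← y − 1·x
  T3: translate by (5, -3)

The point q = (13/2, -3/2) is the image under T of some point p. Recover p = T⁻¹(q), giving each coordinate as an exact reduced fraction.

p = (-3/2, 3)

T1 = [-1 0 0; 0 1 0; 0 0 1]
T2·T1 = [-1 0 0; 1 1 0; 0 0 1]
T3·…·T1 = [-1 0 5; 1 1 -3; 0 0 1]
det M = -1; M⁻¹ = [-1 0 5; 1 1 -2; 0 0 1]
M⁻¹ · (13/2, -3/2)ᵀ = (-3/2, 3)ᵀ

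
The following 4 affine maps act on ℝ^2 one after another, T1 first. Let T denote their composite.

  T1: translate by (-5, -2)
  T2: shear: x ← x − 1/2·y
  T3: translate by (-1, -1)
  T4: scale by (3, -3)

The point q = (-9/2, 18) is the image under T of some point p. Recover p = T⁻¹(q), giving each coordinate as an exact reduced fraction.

T1 = [1 0 -5; 0 1 -2; 0 0 1]
T2·T1 = [1 -1/2 -4; 0 1 -2; 0 0 1]
T3·…·T1 = [1 -1/2 -5; 0 1 -3; 0 0 1]
T4·…·T1 = [3 -3/2 -15; 0 -3 9; 0 0 1]
det M = -9; M⁻¹ = [1/3 -1/6 13/2; 0 -1/3 3; 0 0 1]
M⁻¹ · (-9/2, 18)ᵀ = (2, -3)ᵀ

p = (2, -3)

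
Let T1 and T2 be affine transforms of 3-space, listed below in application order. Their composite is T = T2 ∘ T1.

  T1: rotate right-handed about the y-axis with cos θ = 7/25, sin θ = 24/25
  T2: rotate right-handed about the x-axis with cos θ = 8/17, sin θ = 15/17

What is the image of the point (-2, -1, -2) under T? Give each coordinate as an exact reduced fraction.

T1 rotate right-handed about the y-axis with cos θ = 7/25, sin θ = 24/25: (-2, -1, -2) → (-62/25, -1, 34/25)
T2 rotate right-handed about the x-axis with cos θ = 8/17, sin θ = 15/17: (-62/25, -1, 34/25) → (-62/25, -142/85, -103/425)

T(p) = (-62/25, -142/85, -103/425)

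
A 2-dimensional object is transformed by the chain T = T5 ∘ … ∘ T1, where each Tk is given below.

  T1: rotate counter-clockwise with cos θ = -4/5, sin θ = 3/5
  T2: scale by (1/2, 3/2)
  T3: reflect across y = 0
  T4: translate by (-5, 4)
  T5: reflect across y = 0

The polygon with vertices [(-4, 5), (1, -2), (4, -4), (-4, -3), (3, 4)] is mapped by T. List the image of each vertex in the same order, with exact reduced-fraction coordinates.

T1 rotate counter-clockwise with cos θ = -4/5, sin θ = 3/5: (-4, 5) → (1/5, -32/5); (1, -2) → (2/5, 11/5); (4, -4) → (-4/5, 28/5); (-4, -3) → (5, 0); (3, 4) → (-24/5, -7/5)
T2 scale by (1/2, 3/2): (1/5, -32/5) → (1/10, -48/5); (2/5, 11/5) → (1/5, 33/10); (-4/5, 28/5) → (-2/5, 42/5); (5, 0) → (5/2, 0); (-24/5, -7/5) → (-12/5, -21/10)
T3 reflect across y = 0: (1/10, -48/5) → (1/10, 48/5); (1/5, 33/10) → (1/5, -33/10); (-2/5, 42/5) → (-2/5, -42/5); (5/2, 0) → (5/2, 0); (-12/5, -21/10) → (-12/5, 21/10)
T4 translate by (-5, 4): (1/10, 48/5) → (-49/10, 68/5); (1/5, -33/10) → (-24/5, 7/10); (-2/5, -42/5) → (-27/5, -22/5); (5/2, 0) → (-5/2, 4); (-12/5, 21/10) → (-37/5, 61/10)
T5 reflect across y = 0: (-49/10, 68/5) → (-49/10, -68/5); (-24/5, 7/10) → (-24/5, -7/10); (-27/5, -22/5) → (-27/5, 22/5); (-5/2, 4) → (-5/2, -4); (-37/5, 61/10) → (-37/5, -61/10)

image vertices: (-49/10, -68/5), (-24/5, -7/10), (-27/5, 22/5), (-5/2, -4), (-37/5, -61/10)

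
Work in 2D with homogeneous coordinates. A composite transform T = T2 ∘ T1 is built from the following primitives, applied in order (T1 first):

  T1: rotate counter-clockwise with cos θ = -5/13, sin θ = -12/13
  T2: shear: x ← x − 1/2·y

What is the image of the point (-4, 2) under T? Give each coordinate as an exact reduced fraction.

T1 rotate counter-clockwise with cos θ = -5/13, sin θ = -12/13: (-4, 2) → (44/13, 38/13)
T2 shear: x ← x − 1/2·y: (44/13, 38/13) → (25/13, 38/13)

T(p) = (25/13, 38/13)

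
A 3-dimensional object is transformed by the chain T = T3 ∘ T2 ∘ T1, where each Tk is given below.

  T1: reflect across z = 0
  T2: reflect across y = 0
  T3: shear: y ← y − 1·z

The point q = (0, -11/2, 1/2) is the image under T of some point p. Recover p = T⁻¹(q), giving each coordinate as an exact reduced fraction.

p = (0, 5, -1/2)

T1 = [1 0 0 0; 0 1 0 0; 0 0 -1 0; 0 0 0 1]
T2·T1 = [1 0 0 0; 0 -1 0 0; 0 0 -1 0; 0 0 0 1]
T3·…·T1 = [1 0 0 0; 0 -1 1 0; 0 0 -1 0; 0 0 0 1]
det M = 1; M⁻¹ = [1 0 0 0; 0 -1 -1 0; 0 0 -1 0; 0 0 0 1]
M⁻¹ · (0, -11/2, 1/2)ᵀ = (0, 5, -1/2)ᵀ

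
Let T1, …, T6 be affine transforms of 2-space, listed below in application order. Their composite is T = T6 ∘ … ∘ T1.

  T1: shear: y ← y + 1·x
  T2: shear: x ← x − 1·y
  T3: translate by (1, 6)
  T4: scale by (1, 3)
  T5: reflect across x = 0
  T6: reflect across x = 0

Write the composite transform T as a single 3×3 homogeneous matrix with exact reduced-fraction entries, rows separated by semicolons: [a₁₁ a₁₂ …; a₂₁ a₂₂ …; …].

T = [0 -1 1; 3 3 18; 0 0 1]

T1 = [1 0 0; 1 1 0; 0 0 1]
T2·T1 = [0 -1 0; 1 1 0; 0 0 1]
T3·…·T1 = [0 -1 1; 1 1 6; 0 0 1]
T4·…·T1 = [0 -1 1; 3 3 18; 0 0 1]
T5·…·T1 = [0 1 -1; 3 3 18; 0 0 1]
T6·…·T1 = [0 -1 1; 3 3 18; 0 0 1]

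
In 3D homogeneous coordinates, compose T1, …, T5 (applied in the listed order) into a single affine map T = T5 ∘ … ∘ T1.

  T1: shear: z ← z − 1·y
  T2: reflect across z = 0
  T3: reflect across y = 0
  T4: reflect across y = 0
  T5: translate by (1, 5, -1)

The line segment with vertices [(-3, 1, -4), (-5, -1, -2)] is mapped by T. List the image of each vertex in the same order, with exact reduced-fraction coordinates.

image vertices: (-2, 6, 4), (-4, 4, 0)

T1 shear: z ← z − 1·y: (-3, 1, -4) → (-3, 1, -5); (-5, -1, -2) → (-5, -1, -1)
T2 reflect across z = 0: (-3, 1, -5) → (-3, 1, 5); (-5, -1, -1) → (-5, -1, 1)
T3 reflect across y = 0: (-3, 1, 5) → (-3, -1, 5); (-5, -1, 1) → (-5, 1, 1)
T4 reflect across y = 0: (-3, -1, 5) → (-3, 1, 5); (-5, 1, 1) → (-5, -1, 1)
T5 translate by (1, 5, -1): (-3, 1, 5) → (-2, 6, 4); (-5, -1, 1) → (-4, 4, 0)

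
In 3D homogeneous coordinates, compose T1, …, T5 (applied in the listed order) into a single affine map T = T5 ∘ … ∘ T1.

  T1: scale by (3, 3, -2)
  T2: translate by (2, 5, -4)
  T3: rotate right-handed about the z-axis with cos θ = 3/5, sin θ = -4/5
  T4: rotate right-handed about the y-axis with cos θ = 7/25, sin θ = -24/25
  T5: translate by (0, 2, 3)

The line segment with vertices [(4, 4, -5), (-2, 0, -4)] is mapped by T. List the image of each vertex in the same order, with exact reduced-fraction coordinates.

T1 scale by (3, 3, -2): (4, 4, -5) → (12, 12, 10); (-2, 0, -4) → (-6, 0, 8)
T2 translate by (2, 5, -4): (12, 12, 10) → (14, 17, 6); (-6, 0, 8) → (-4, 5, 4)
T3 rotate right-handed about the z-axis with cos θ = 3/5, sin θ = -4/5: (14, 17, 6) → (22, -1, 6); (-4, 5, 4) → (8/5, 31/5, 4)
T4 rotate right-handed about the y-axis with cos θ = 7/25, sin θ = -24/25: (22, -1, 6) → (2/5, -1, 114/5); (8/5, 31/5, 4) → (-424/125, 31/5, 332/125)
T5 translate by (0, 2, 3): (2/5, -1, 114/5) → (2/5, 1, 129/5); (-424/125, 31/5, 332/125) → (-424/125, 41/5, 707/125)

image vertices: (2/5, 1, 129/5), (-424/125, 41/5, 707/125)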